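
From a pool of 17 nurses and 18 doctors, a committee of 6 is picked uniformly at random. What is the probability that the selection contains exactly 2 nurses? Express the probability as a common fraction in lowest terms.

Total number of selections: C(35,6) = 1623160.
Selections with exactly 2 nurses: choose 2 of the 17 nurses and 4 of the 18 doctors, C(17,2)·C(18,4) = 136·3060 = 416160.
Probability = 416160/1623160 = 612/2387.

612/2387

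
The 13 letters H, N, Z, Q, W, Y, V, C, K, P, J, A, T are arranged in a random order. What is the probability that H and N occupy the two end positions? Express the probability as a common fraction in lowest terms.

1/78

There are 13! = 6227020800 arrangements.
Place H and N at the ends in 2 ways, arrange the remaining 11 in 11! = 39916800 ways: 2·39916800 = 79833600.
Probability = 79833600/6227020800 = 1/78.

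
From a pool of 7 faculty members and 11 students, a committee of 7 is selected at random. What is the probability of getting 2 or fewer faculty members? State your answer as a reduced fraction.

There are C(18,7) = 31824 ways to choose the 7.
Favorable selections (2 or fewer faculty members): C(7,0)·C(11,7) + C(7,1)·C(11,6) + C(7,2)·C(11,5) = 330 + 3234 + 9702 = 13266.
Probability = 13266/31824 = 737/1768.

737/1768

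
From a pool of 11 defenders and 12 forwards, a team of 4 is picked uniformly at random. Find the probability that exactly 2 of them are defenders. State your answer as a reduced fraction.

Total number of selections: C(23,4) = 8855.
Selections with exactly 2 defenders: choose 2 of the 11 defenders and 2 of the 12 forwards, C(11,2)·C(12,2) = 55·66 = 3630.
Probability = 3630/8855 = 66/161.

66/161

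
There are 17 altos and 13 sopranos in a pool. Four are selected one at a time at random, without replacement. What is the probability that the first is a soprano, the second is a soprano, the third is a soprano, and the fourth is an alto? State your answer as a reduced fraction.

Multiply the conditional probabilities at each draw: 13/30 · 12/29 · 11/28 · 17/27 = 29172/657720 = 2431/54810.

2431/54810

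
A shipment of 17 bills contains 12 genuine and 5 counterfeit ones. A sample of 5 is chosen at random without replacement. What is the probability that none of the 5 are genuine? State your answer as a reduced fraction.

1/6188

There are C(17,5) = 6188 possible selections.
Selections with no genuine (all counterfeit): C(5,5) = 1.
Probability = 1/6188.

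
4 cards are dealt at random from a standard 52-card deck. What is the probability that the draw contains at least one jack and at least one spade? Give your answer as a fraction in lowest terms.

There are C(52,4) = 270725 possible draws.
By inclusion-exclusion on the complements, draws missing all jacks or all spades: C(48,4) + C(39,4) − C(36,4) = 194580 + 82251 − 58905 = 217926.
So draws with at least one of each: 270725 − 217926 = 52799, probability 52799/270725.

52799/270725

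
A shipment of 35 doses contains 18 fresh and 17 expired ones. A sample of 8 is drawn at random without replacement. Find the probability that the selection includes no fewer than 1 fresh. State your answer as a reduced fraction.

12573/12586

Total selections: C(35,8) = 23535820.
The complement is all 8 are expired: C(17,8) = 24310.
Probability = 1 − 24310/23535820 = 23511510/23535820 = 12573/12586.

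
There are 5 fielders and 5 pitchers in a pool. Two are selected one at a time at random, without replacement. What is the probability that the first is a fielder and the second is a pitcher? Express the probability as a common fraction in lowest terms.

Multiply the conditional probabilities at each draw: 5/10 · 5/9 = 25/90 = 5/18.

5/18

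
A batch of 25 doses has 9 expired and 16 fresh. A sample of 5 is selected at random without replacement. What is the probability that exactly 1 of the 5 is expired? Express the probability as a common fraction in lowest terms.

78/253

The sample space is all 5-subsets of the 25: C(25,5) = 53130.
Selections with exactly 1 expired: choose 1 of the 9 expired and 4 of the 16 fresh, C(9,1)·C(16,4) = 9·1820 = 16380.
Probability = 16380/53130 = 78/253.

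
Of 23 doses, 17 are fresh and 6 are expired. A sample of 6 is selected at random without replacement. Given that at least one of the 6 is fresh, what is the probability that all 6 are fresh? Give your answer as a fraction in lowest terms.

364/2969

Work in counts. Selections with at least one fresh: C(23,6) − C(6,6) = 100947 − 1 = 100946.
Of those, selections where all 6 are fresh: C(17,6) = 12376.
Conditional probability = 12376/100946 = 364/2969.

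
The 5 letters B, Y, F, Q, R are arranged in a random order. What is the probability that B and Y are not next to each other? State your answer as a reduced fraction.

There are 5! = 120 arrangements.
Arrangements with B and Y adjacent: 2·4! = 48.
So not adjacent: 120 − 48 = 72, probability 72/120 = 3/5.

3/5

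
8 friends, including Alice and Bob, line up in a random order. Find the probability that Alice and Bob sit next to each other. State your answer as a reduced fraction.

There are 8! = 40320 arrangements.
Treat Alice and Bob as a block: 7! arrangements of the blocks × 2 orders within the block = 2·5040 = 10080.
Probability = 10080/40320 = 1/4.

1/4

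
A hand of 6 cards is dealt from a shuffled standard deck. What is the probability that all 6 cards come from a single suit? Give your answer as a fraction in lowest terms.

There are C(52,6) = 20358520 possible 6-card hands.
Hands of one suit: 4 suits × C(13,6) = 4·1716 = 6864.
Probability = 6864/20358520 = 66/195755.

66/195755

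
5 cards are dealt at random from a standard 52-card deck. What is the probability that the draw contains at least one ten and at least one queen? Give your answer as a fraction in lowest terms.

There are C(52,5) = 2598960 possible draws.
By inclusion-exclusion on the complements, draws missing all tens or all queens: C(48,5) + C(48,5) − C(44,5) = 1712304 + 1712304 − 1086008 = 2338600.
So draws with at least one of each: 2598960 − 2338600 = 260360, probability 260360/2598960 = 6509/64974.

6509/64974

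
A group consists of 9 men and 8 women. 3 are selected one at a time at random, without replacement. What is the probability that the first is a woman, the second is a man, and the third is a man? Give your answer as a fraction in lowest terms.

12/85

Multiply the conditional probabilities at each draw: 8/17 · 9/16 · 8/15 = 576/4080 = 12/85.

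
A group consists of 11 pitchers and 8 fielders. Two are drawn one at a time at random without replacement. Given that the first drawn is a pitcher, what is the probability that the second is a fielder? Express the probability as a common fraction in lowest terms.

After removing one pitcher, 18 remain: 10 pitchers and 8 fielders.
So the probability the next is a fielder is 8/18 = 4/9.

4/9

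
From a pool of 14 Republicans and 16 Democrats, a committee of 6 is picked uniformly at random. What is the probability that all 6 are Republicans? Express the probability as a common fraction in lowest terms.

There are C(30,6) = 593775 possible selections.
Selections with all Republicans: C(14,6) = 3003.
Probability = 3003/593775 = 11/2175.

11/2175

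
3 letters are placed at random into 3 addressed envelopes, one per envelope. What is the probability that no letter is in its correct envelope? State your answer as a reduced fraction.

1/3

There are 3! = 6 assignments.
By inclusion-exclusion, assignments with no fixed points: C(3,0)·3! − C(3,1)·2! + C(3,2)·1! − C(3,3)·0! = 2.
Probability = 2/6 = 1/3.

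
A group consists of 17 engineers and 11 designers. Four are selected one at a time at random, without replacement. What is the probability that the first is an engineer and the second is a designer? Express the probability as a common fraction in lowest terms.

Multiply the conditional probabilities at each draw: 17/28 · 11/27 = 187/756.

187/756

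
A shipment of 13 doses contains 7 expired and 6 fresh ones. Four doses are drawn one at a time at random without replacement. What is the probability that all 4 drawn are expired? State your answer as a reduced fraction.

Multiply the conditional probabilities at each draw: 7/13 · 6/12 · 5/11 · 4/10 = 840/17160 = 7/143.

7/143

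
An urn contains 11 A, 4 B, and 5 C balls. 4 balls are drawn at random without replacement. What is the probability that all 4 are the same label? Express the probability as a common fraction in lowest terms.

112/1615

There are C(20,4) = 4845 ways to draw 4 balls.
All same label: C(11,4) + C(4,4) + C(5,4) = 330 + 1 + 5 = 336.
Probability = 336/4845 = 112/1615.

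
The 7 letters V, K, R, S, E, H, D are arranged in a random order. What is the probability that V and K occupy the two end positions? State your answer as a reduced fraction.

There are 7! = 5040 arrangements.
Place V and K at the ends in 2 ways, arrange the remaining 5 in 5! = 120 ways: 2·120 = 240.
Probability = 240/5040 = 1/21.

1/21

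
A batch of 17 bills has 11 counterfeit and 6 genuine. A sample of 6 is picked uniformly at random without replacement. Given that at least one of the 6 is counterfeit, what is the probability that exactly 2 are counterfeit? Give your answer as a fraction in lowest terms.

1/15

Work in counts. Selections with at least one counterfeit: C(17,6) − C(6,6) = 12376 − 1 = 12375.
Of those, selections where exactly 2 are counterfeit: C(11,2)·C(6,4) = 55·15 = 825.
Conditional probability = 825/12375 = 1/15.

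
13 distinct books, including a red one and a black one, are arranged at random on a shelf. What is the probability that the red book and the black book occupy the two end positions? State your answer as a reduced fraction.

There are 13! = 6227020800 arrangements.
Place the red book and the black book at the ends in 2 ways, arrange the remaining 11 in 11! = 39916800 ways: 2·39916800 = 79833600.
Probability = 79833600/6227020800 = 1/78.

1/78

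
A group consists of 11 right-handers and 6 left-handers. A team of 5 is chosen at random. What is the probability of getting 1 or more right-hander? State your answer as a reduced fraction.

Total selections: C(17,5) = 6188.
Favorable selections (1 or more right-hander): C(11,1)·C(6,4) + C(11,2)·C(6,3) + C(11,3)·C(6,2) + C(11,4)·C(6,1) + C(11,5)·C(6,0) = 165 + 1100 + 2475 + 1980 + 462 = 6182.
Probability = 6182/6188 = 3091/3094.

3091/3094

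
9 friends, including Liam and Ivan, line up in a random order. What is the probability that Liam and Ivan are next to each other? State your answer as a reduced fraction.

2/9

There are 9! = 362880 arrangements.
Treat Liam and Ivan as a block: 8! arrangements of the blocks × 2 orders within the block = 2·40320 = 80640.
Probability = 80640/362880 = 2/9.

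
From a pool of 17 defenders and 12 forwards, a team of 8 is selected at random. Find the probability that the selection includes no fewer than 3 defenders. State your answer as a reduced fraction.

125834/130065

There are C(29,8) = 4292145 ways to choose the 8.
Count the complement (fewer than 3 defenders): C(17,0)·C(12,8) + C(17,1)·C(12,7) + C(17,2)·C(12,6) = 495 + 13464 + 125664 = 139623.
Probability = 1 − 139623/4292145 = 4152522/4292145 = 125834/130065.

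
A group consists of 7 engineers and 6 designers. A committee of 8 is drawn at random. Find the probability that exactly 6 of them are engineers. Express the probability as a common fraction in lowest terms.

35/429

There are C(13,8) = 1287 ways to choose 8 from 13.
Selections with exactly 6 engineers: choose 6 of the 7 engineers and 2 of the 6 designers, C(7,6)·C(6,2) = 7·15 = 105.
Probability = 105/1287 = 35/429.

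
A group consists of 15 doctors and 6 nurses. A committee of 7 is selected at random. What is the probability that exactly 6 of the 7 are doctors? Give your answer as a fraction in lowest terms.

1001/3876

There are C(21,7) = 116280 ways to choose 7 from 21.
Selections with exactly 6 doctors: choose 6 of the 15 doctors and 1 of the 6 nurses, C(15,6)·C(6,1) = 5005·6 = 30030.
Probability = 30030/116280 = 1001/3876.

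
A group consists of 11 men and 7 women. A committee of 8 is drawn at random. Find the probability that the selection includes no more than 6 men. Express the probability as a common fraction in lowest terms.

There are C(18,8) = 43758 ways to choose the 8.
Count the complement (more than 6 men): C(11,7)·C(7,1) + C(11,8)·C(7,0) = 2310 + 165 = 2475.
Probability = 1 − 2475/43758 = 41283/43758 = 417/442.

417/442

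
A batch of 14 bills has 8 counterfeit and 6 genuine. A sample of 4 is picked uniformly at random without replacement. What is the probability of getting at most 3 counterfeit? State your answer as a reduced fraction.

Total selections: C(14,4) = 1001.
The complement is exactly 4 counterfeit: C(8,4)·C(6,0) = 70.
Probability = 1 − 70/1001 = 931/1001 = 133/143.

133/143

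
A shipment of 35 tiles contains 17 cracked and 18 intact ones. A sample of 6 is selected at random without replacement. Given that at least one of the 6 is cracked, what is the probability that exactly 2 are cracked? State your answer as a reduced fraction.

Work in counts. Selections with at least one cracked: C(35,6) − C(18,6) = 1623160 − 18564 = 1604596.
Of those, selections where exactly 2 are cracked: C(17,2)·C(18,4) = 136·3060 = 416160.
Conditional probability = 416160/1604596 = 6120/23597.

6120/23597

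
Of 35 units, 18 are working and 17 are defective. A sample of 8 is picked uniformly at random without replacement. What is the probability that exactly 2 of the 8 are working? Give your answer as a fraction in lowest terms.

3978/49445

The sample space is all 8-subsets of the 35: C(35,8) = 23535820.
Selections with exactly 2 working: choose 2 of the 18 working and 6 of the 17 defective, C(18,2)·C(17,6) = 153·12376 = 1893528.
Probability = 1893528/23535820 = 3978/49445.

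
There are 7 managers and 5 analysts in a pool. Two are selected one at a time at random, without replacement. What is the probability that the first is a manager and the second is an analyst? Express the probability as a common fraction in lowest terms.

Multiply the conditional probabilities at each draw: 7/12 · 5/11 = 35/132.

35/132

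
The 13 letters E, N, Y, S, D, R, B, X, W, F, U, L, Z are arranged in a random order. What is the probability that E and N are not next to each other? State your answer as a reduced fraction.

11/13

There are 13! = 6227020800 arrangements.
Arrangements with E and N adjacent: 2·12! = 958003200.
So not adjacent: 6227020800 − 958003200 = 5269017600, probability 5269017600/6227020800 = 11/13.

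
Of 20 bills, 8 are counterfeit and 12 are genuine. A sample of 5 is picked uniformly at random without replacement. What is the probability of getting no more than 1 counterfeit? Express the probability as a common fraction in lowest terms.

99/323

Total selections: C(20,5) = 15504.
Favorable selections (no more than 1 counterfeit): C(8,0)·C(12,5) + C(8,1)·C(12,4) = 792 + 3960 = 4752.
Probability = 4752/15504 = 99/323.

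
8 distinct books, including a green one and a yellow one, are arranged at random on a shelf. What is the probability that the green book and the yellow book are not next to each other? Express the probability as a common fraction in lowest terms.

3/4

There are 8! = 40320 arrangements.
Arrangements with the green book and the yellow book adjacent: 2·7! = 10080.
So not adjacent: 40320 − 10080 = 30240, probability 30240/40320 = 3/4.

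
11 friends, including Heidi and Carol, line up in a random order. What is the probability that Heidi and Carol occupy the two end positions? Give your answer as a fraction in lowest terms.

There are 11! = 39916800 arrangements.
Place Heidi and Carol at the ends in 2 ways, arrange the remaining 9 in 9! = 362880 ways: 2·362880 = 725760.
Probability = 725760/39916800 = 1/55.

1/55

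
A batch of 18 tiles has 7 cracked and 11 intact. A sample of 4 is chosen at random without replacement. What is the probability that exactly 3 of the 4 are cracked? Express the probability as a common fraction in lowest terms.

The sample space is all 4-subsets of the 18: C(18,4) = 3060.
Selections with exactly 3 cracked: choose 3 of the 7 cracked and 1 of the 11 intact, C(7,3)·C(11,1) = 35·11 = 385.
Probability = 385/3060 = 77/612.

77/612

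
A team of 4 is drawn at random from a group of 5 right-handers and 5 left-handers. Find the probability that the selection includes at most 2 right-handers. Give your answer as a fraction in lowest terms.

Total selections: C(10,4) = 210.
Count the complement (more than 2 right-handers): C(5,3)·C(5,1) + C(5,4)·C(5,0) = 50 + 5 = 55.
Probability = 1 − 55/210 = 155/210 = 31/42.

31/42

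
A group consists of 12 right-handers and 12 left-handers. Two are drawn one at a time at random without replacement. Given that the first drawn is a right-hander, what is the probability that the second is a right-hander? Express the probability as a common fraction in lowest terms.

11/23

After removing one right-hander, 23 remain: 11 right-handers and 12 left-handers.
So the probability the next is a right-hander is 11/23.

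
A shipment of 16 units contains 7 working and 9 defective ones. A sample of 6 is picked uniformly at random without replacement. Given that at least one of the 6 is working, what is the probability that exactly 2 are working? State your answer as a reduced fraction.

Work in counts. Selections with at least one working: C(16,6) − C(9,6) = 8008 − 84 = 7924.
Of those, selections where exactly 2 are working: C(7,2)·C(9,4) = 21·126 = 2646.
Conditional probability = 2646/7924 = 189/566.

189/566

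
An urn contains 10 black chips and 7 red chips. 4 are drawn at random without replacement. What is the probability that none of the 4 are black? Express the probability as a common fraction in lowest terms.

1/68

There are C(17,4) = 2380 possible selections.
Selections with no black (all red): C(7,4) = 35.
Probability = 35/2380 = 1/68.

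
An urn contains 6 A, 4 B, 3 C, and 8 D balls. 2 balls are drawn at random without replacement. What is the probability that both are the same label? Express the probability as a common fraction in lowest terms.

There are C(21,2) = 210 ways to draw 2 balls.
All same label: C(6,2) + C(4,2) + C(3,2) + C(8,2) = 15 + 6 + 3 + 28 = 52.
Probability = 52/210 = 26/105.

26/105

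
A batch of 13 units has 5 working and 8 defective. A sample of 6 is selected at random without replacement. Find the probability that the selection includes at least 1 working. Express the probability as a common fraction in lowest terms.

There are C(13,6) = 1716 ways to choose the 6.
The complement is all 6 are defective: C(8,6) = 28.
Probability = 1 − 28/1716 = 1688/1716 = 422/429.

422/429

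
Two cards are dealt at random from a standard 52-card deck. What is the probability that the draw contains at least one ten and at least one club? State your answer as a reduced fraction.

29/442

There are C(52,2) = 1326 possible draws.
By inclusion-exclusion on the complements, draws missing all tens or all clubs: C(48,2) + C(39,2) − C(36,2) = 1128 + 741 − 630 = 1239.
So draws with at least one of each: 1326 − 1239 = 87, probability 87/1326 = 29/442.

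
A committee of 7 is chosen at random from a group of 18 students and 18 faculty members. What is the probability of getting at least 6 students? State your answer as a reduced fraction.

There are C(36,7) = 8347680 ways to choose the 7.
Favorable selections (at least 6 students): C(18,6)·C(18,1) + C(18,7)·C(18,0) = 334152 + 31824 = 365976.
Probability = 365976/8347680 = 299/6820.

299/6820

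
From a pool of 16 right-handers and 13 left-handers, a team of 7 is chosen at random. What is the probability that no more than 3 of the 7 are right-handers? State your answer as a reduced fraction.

11231/30015

There are C(29,7) = 1560780 ways to choose the 7.
Favorable selections (no more than 3 right-handers): C(16,0)·C(13,7) + C(16,1)·C(13,6) + C(16,2)·C(13,5) + C(16,3)·C(13,4) = 1716 + 27456 + 154440 + 400400 = 584012.
Probability = 584012/1560780 = 11231/30015.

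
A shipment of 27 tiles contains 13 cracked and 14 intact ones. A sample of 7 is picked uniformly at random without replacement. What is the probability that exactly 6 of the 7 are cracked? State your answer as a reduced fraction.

28/1035

Total number of selections: C(27,7) = 888030.
Selections with exactly 6 cracked: choose 6 of the 13 cracked and 1 of the 14 intact, C(13,6)·C(14,1) = 1716·14 = 24024.
Probability = 24024/888030 = 28/1035.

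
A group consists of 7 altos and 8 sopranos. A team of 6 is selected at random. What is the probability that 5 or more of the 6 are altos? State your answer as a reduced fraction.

5/143

There are C(15,6) = 5005 ways to choose the 6.
Favorable selections (5 or more altos): C(7,5)·C(8,1) + C(7,6)·C(8,0) = 168 + 7 = 175.
Probability = 175/5005 = 5/143.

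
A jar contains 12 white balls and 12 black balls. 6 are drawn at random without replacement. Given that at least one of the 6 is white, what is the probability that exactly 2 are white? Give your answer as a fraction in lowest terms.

1485/6076

Work in counts. Selections with at least one white: C(24,6) − C(12,6) = 134596 − 924 = 133672.
Of those, selections where exactly 2 are white: C(12,2)·C(12,4) = 66·495 = 32670.
Conditional probability = 32670/133672 = 1485/6076.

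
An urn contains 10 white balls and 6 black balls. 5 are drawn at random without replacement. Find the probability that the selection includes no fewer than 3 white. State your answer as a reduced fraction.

Total selections: C(16,5) = 4368.
Favorable selections (no fewer than 3 white): C(10,3)·C(6,2) + C(10,4)·C(6,1) + C(10,5)·C(6,0) = 1800 + 1260 + 252 = 3312.
Probability = 3312/4368 = 69/91.

69/91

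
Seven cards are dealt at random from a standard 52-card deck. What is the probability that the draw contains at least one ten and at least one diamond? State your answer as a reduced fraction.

There are C(52,7) = 133784560 possible draws.
By inclusion-exclusion on the complements, draws missing all tens or all diamonds: C(48,7) + C(39,7) − C(36,7) = 73629072 + 15380937 − 8347680 = 80662329.
So draws with at least one of each: 133784560 − 80662329 = 53122231, probability 53122231/133784560.

53122231/133784560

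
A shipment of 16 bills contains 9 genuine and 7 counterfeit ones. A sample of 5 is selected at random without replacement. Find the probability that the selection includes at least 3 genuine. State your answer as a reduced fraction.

33/52

Total selections: C(16,5) = 4368.
Favorable selections (at least 3 genuine): C(9,3)·C(7,2) + C(9,4)·C(7,1) + C(9,5)·C(7,0) = 1764 + 882 + 126 = 2772.
Probability = 2772/4368 = 33/52.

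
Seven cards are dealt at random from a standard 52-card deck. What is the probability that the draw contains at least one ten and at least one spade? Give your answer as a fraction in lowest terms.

There are C(52,7) = 133784560 possible draws.
By inclusion-exclusion on the complements, draws missing all tens or all spades: C(48,7) + C(39,7) − C(36,7) = 73629072 + 15380937 − 8347680 = 80662329.
So draws with at least one of each: 133784560 − 80662329 = 53122231, probability 53122231/133784560.

53122231/133784560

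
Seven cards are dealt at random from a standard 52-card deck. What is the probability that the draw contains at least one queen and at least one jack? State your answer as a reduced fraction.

3105873/16723070

There are C(52,7) = 133784560 possible draws.
By inclusion-exclusion on the complements, draws missing all queens or all jacks: C(48,7) + C(48,7) − C(44,7) = 73629072 + 73629072 − 38320568 = 108937576.
So draws with at least one of each: 133784560 − 108937576 = 24846984, probability 24846984/133784560 = 3105873/16723070.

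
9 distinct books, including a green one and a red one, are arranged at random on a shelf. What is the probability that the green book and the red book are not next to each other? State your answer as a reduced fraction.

7/9

There are 9! = 362880 arrangements.
Arrangements with the green book and the red book adjacent: 2·8! = 80640.
So not adjacent: 362880 − 80640 = 282240, probability 282240/362880 = 7/9.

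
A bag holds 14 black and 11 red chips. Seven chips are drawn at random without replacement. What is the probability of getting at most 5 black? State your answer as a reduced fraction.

There are C(25,7) = 480700 ways to choose the 7.
Count the complement (more than 5 black): C(14,6)·C(11,1) + C(14,7)·C(11,0) = 33033 + 3432 = 36465.
Probability = 1 − 36465/480700 = 444235/480700 = 8077/8740.

8077/8740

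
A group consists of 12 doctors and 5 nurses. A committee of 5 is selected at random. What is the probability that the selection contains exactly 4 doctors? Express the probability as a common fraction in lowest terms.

2475/6188

Total number of selections: C(17,5) = 6188.
Selections with exactly 4 doctors: choose 4 of the 12 doctors and 1 of the 5 nurses, C(12,4)·C(5,1) = 495·5 = 2475.
Probability = 2475/6188.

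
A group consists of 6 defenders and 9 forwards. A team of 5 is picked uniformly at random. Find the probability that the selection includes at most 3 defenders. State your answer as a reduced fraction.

There are C(15,5) = 3003 ways to choose the 5.
Favorable selections (at most 3 defenders): C(6,0)·C(9,5) + C(6,1)·C(9,4) + C(6,2)·C(9,3) + C(6,3)·C(9,2) = 126 + 756 + 1260 + 720 = 2862.
Probability = 2862/3003 = 954/1001.

954/1001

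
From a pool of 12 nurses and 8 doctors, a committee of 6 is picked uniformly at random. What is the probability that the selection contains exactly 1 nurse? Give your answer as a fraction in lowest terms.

28/1615

The sample space is all 6-subsets of the 20: C(20,6) = 38760.
Selections with exactly 1 nurse: choose 1 of the 12 nurses and 5 of the 8 doctors, C(12,1)·C(8,5) = 12·56 = 672.
Probability = 672/38760 = 28/1615.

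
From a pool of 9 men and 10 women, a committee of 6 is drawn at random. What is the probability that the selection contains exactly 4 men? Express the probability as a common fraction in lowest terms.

135/646

Total number of selections: C(19,6) = 27132.
Selections with exactly 4 men: choose 4 of the 9 men and 2 of the 10 women, C(9,4)·C(10,2) = 126·45 = 5670.
Probability = 5670/27132 = 135/646.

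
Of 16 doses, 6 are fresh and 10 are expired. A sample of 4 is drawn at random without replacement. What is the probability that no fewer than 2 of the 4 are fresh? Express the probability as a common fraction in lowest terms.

89/182

Total selections: C(16,4) = 1820.
Count the complement (fewer than 2 fresh): C(6,0)·C(10,4) + C(6,1)·C(10,3) = 210 + 720 = 930.
Probability = 1 − 930/1820 = 890/1820 = 89/182.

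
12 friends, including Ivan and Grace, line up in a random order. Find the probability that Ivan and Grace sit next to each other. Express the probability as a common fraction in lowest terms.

1/6

There are 12! = 479001600 arrangements.
Treat Ivan and Grace as a block: 11! arrangements of the blocks × 2 orders within the block = 2·39916800 = 79833600.
Probability = 79833600/479001600 = 1/6.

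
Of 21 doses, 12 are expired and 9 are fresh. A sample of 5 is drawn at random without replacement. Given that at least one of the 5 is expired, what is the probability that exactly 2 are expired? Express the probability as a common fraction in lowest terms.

Work in counts. Selections with at least one expired: C(21,5) − C(9,5) = 20349 − 126 = 20223.
Of those, selections where exactly 2 are expired: C(12,2)·C(9,3) = 66·84 = 5544.
Conditional probability = 5544/20223 = 88/321.

88/321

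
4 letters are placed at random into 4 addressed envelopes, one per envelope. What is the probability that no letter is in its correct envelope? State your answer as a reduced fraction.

There are 4! = 24 assignments.
By inclusion-exclusion, assignments with no fixed points: C(4,0)·4! − C(4,1)·3! + C(4,2)·2! − C(4,3)·1! + C(4,4)·0! = 9.
Probability = 9/24 = 3/8.

3/8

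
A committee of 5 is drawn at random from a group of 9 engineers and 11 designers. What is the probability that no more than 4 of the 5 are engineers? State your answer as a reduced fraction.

2563/2584

Total selections: C(20,5) = 15504.
The complement is exactly 5 engineers: C(9,5)·C(11,0) = 126.
Probability = 1 − 126/15504 = 15378/15504 = 2563/2584.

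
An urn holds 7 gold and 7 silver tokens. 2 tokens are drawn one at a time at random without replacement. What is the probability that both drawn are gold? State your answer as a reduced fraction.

3/13

Multiply the conditional probabilities at each draw: 7/14 · 6/13 = 42/182 = 3/13.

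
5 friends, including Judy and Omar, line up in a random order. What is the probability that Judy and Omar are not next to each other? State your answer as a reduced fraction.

3/5

There are 5! = 120 arrangements.
Arrangements with Judy and Omar adjacent: 2·4! = 48.
So not adjacent: 120 − 48 = 72, probability 72/120 = 3/5.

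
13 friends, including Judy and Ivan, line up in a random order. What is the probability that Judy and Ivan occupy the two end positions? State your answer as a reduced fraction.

1/78

There are 13! = 6227020800 arrangements.
Place Judy and Ivan at the ends in 2 ways, arrange the remaining 11 in 11! = 39916800 ways: 2·39916800 = 79833600.
Probability = 79833600/6227020800 = 1/78.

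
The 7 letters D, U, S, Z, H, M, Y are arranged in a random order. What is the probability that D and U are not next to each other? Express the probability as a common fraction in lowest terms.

There are 7! = 5040 arrangements.
Arrangements with D and U adjacent: 2·6! = 1440.
So not adjacent: 5040 − 1440 = 3600, probability 3600/5040 = 5/7.

5/7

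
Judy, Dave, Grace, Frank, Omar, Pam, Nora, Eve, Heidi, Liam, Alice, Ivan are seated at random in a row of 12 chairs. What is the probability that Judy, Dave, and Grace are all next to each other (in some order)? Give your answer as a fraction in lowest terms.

1/22

There are 12! = 479001600 arrangements.
Treat the three as one block: 10! placements × 3! orders within the block = 3628800·6 = 21772800.
Probability = 21772800/479001600 = 1/22.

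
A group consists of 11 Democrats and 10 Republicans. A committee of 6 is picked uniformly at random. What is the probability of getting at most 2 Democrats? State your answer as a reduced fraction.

173/646

There are C(21,6) = 54264 ways to choose the 6.
Favorable selections (at most 2 Democrats): C(11,0)·C(10,6) + C(11,1)·C(10,5) + C(11,2)·C(10,4) = 210 + 2772 + 11550 = 14532.
Probability = 14532/54264 = 173/646.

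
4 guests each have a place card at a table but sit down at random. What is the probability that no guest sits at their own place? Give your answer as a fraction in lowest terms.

There are 4! = 24 seatings.
By inclusion-exclusion, seatings with no fixed points: C(4,0)·4! − C(4,1)·3! + C(4,2)·2! − C(4,3)·1! + C(4,4)·0! = 9.
Probability = 9/24 = 3/8.

3/8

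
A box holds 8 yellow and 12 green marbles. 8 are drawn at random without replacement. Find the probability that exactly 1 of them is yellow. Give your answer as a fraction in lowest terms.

Total number of selections: C(20,8) = 125970.
Selections with exactly 1 yellow: choose 1 of the 8 yellow and 7 of the 12 green, C(8,1)·C(12,7) = 8·792 = 6336.
Probability = 6336/125970 = 1056/20995.

1056/20995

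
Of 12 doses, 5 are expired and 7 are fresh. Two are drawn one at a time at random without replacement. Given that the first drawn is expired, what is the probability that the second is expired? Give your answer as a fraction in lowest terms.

4/11

After removing one expired, 11 remain: 4 expired and 7 fresh.
So the probability the next is expired is 4/11.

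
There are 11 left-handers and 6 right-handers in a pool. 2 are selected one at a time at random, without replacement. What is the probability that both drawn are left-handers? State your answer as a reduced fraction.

55/136

Multiply the conditional probabilities at each draw: 11/17 · 10/16 = 110/272 = 55/136.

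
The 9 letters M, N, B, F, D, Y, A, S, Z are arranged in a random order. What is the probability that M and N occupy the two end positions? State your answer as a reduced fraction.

1/36

There are 9! = 362880 arrangements.
Place M and N at the ends in 2 ways, arrange the remaining 7 in 7! = 5040 ways: 2·5040 = 10080.
Probability = 10080/362880 = 1/36.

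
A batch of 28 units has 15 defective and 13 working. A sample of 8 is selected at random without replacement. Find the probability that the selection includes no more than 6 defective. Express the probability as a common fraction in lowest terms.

67/69

There are C(28,8) = 3108105 ways to choose the 8.
Favorable selections (no more than 6 defective): C(15,0)·C(13,8) + C(15,1)·C(13,7) + C(15,2)·C(13,6) + C(15,3)·C(13,5) + C(15,4)·C(13,4) + C(15,5)·C(13,3) + C(15,6)·C(13,2) = 1287 + 25740 + 180180 + 585585 + 975975 + 858858 + 390390 = 3018015.
Probability = 3018015/3108105 = 67/69.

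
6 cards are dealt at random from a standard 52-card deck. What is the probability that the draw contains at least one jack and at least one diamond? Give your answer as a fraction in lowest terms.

6772177/20358520

There are C(52,6) = 20358520 possible draws.
By inclusion-exclusion on the complements, draws missing all jacks or all diamonds: C(48,6) + C(39,6) − C(36,6) = 12271512 + 3262623 − 1947792 = 13586343.
So draws with at least one of each: 20358520 − 13586343 = 6772177, probability 6772177/20358520.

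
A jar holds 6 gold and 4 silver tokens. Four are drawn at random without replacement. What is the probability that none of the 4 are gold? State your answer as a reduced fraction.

1/210

There are C(10,4) = 210 possible selections.
Selections with no gold (all silver): C(4,4) = 1.
Probability = 1/210.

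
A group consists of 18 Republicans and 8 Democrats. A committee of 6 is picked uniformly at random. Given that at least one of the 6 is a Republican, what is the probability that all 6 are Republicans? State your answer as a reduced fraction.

442/5481

Work in counts. Selections with at least one Republican: C(26,6) − C(8,6) = 230230 − 28 = 230202.
Of those, selections where all 6 are Republicans: C(18,6) = 18564.
Conditional probability = 18564/230202 = 442/5481.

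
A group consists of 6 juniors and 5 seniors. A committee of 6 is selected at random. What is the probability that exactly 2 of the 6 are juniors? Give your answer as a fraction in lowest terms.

25/154

Total number of selections: C(11,6) = 462.
Selections with exactly 2 juniors: choose 2 of the 6 juniors and 4 of the 5 seniors, C(6,2)·C(5,4) = 15·5 = 75.
Probability = 75/462 = 25/154.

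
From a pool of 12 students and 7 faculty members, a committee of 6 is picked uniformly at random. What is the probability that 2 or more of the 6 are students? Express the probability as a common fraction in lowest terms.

3839/3876

Total selections: C(19,6) = 27132.
Favorable selections (2 or more students): C(12,2)·C(7,4) + C(12,3)·C(7,3) + C(12,4)·C(7,2) + C(12,5)·C(7,1) + C(12,6)·C(7,0) = 2310 + 7700 + 10395 + 5544 + 924 = 26873.
Probability = 26873/27132 = 3839/3876.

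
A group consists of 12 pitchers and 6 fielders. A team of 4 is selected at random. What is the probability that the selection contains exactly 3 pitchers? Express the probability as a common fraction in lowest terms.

22/51

The sample space is all 4-subsets of the 18: C(18,4) = 3060.
Selections with exactly 3 pitchers: choose 3 of the 12 pitchers and 1 of the 6 fielders, C(12,3)·C(6,1) = 220·6 = 1320.
Probability = 1320/3060 = 22/51.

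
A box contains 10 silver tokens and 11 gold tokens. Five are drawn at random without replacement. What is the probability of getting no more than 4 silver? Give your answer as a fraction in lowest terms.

There are C(21,5) = 20349 ways to choose the 5.
Favorable selections (no more than 4 silver): C(10,0)·C(11,5) + C(10,1)·C(11,4) + C(10,2)·C(11,3) + C(10,3)·C(11,2) + C(10,4)·C(11,1) = 462 + 3300 + 7425 + 6600 + 2310 = 20097.
Probability = 20097/20349 = 319/323.

319/323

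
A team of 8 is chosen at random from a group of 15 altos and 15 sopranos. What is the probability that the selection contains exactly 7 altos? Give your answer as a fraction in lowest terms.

11/667

The sample space is all 8-subsets of the 30: C(30,8) = 5852925.
Selections with exactly 7 altos: choose 7 of the 15 altos and 1 of the 15 sopranos, C(15,7)·C(15,1) = 6435·15 = 96525.
Probability = 96525/5852925 = 11/667.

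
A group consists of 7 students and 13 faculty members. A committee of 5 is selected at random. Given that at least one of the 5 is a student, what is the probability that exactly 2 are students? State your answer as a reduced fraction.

286/677

Work in counts. Selections with at least one student: C(20,5) − C(13,5) = 15504 − 1287 = 14217.
Of those, selections where exactly 2 are students: C(7,2)·C(13,3) = 21·286 = 6006.
Conditional probability = 6006/14217 = 286/677.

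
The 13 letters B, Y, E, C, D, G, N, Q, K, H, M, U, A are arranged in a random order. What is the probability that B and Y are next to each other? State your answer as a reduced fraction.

There are 13! = 6227020800 arrangements.
Treat B and Y as a block: 12! arrangements of the blocks × 2 orders within the block = 2·479001600 = 958003200.
Probability = 958003200/6227020800 = 2/13.

2/13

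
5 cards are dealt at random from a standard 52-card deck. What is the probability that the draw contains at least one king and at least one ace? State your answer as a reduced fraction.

There are C(52,5) = 2598960 possible draws.
By inclusion-exclusion on the complements, draws missing all kings or all aces: C(48,5) + C(48,5) − C(44,5) = 1712304 + 1712304 − 1086008 = 2338600.
So draws with at least one of each: 2598960 − 2338600 = 260360, probability 260360/2598960 = 6509/64974.

6509/64974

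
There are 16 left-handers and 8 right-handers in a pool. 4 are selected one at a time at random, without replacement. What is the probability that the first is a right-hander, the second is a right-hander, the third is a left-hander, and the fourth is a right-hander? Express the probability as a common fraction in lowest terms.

Multiply the conditional probabilities at each draw: 8/24 · 7/23 · 16/22 · 6/21 = 5376/255024 = 16/759.

16/759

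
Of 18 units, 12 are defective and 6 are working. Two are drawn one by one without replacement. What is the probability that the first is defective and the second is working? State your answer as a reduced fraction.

Multiply the conditional probabilities at each draw: 12/18 · 6/17 = 72/306 = 4/17.

4/17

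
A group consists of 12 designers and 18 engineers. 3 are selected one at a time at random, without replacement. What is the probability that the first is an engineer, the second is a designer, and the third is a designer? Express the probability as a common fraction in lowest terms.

99/1015

Multiply the conditional probabilities at each draw: 18/30 · 12/29 · 11/28 = 2376/24360 = 99/1015.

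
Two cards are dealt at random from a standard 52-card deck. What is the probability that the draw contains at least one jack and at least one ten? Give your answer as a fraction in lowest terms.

There are C(52,2) = 1326 possible draws.
By inclusion-exclusion on the complements, draws missing all jacks or all tens: C(48,2) + C(48,2) − C(44,2) = 1128 + 1128 − 946 = 1310.
So draws with at least one of each: 1326 − 1310 = 16, probability 16/1326 = 8/663.

8/663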